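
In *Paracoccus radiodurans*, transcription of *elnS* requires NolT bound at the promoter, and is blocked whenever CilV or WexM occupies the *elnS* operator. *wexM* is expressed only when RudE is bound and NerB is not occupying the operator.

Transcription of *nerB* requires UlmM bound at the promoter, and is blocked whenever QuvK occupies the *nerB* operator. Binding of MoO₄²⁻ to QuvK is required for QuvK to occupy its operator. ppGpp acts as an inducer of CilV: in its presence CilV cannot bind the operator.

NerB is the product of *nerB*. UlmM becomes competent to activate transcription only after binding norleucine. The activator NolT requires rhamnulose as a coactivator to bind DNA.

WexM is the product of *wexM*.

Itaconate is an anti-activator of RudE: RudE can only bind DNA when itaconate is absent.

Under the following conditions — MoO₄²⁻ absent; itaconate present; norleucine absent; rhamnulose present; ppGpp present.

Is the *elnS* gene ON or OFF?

ppGpp is present, so CilV is inactive.
Itaconate is present, so RudE is inactive.
Norleucine is absent, so UlmM is inactive.
MoO₄²⁻ is absent, so QuvK is inactive.
Required activator UlmM is absent, so *nerB* is not transcribed.
So NerB is not produced.
Required activator RudE is absent, so *wexM* is not transcribed.
So WexM is not produced.
Rhamnulose is present, so NolT is active.
No repressor is bound and NolT is active, so *elnS* is transcribed.

ON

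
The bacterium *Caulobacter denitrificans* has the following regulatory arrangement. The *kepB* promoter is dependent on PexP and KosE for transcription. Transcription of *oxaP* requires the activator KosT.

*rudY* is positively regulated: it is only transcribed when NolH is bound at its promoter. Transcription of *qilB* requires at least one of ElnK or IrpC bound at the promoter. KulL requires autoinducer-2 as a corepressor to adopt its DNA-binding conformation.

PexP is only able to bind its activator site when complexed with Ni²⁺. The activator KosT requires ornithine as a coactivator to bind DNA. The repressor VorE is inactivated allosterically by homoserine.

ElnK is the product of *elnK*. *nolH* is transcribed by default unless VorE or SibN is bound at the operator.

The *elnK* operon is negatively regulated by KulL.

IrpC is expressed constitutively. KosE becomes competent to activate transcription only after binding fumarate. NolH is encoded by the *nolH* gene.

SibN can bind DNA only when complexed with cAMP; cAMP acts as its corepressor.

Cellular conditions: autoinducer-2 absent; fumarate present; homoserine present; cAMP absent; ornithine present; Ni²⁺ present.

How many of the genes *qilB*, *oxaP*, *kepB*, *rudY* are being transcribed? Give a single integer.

4

Autoinducer-2 is absent, so KulL is inactive.
With no repressor bound, *elnK* is transcribed.
So ElnK is produced and active.
IrpC is produced constitutively and is active.
Activator ElnK is present, so *qilB* is transcribed.
→ *qilB* is ON.
Ornithine is present, so KosT is active.
No repressor is bound and KosT is active, so *oxaP* is transcribed.
→ *oxaP* is ON.
Ni²⁺ is present, so PexP is active.
Fumarate is present, so KosE is active.
No repressor is bound and PexP and KosE are active, so *kepB* is transcribed.
→ *kepB* is ON.
Homoserine is present, so VorE is inactive.
cAMP is absent, so SibN is inactive.
With no repressor bound, *nolH* is transcribed.
So NolH is produced and active.
No repressor is bound and NolH is active, so *rudY* is transcribed.
→ *rudY* is ON.
4 of the 4 genes are transcribed.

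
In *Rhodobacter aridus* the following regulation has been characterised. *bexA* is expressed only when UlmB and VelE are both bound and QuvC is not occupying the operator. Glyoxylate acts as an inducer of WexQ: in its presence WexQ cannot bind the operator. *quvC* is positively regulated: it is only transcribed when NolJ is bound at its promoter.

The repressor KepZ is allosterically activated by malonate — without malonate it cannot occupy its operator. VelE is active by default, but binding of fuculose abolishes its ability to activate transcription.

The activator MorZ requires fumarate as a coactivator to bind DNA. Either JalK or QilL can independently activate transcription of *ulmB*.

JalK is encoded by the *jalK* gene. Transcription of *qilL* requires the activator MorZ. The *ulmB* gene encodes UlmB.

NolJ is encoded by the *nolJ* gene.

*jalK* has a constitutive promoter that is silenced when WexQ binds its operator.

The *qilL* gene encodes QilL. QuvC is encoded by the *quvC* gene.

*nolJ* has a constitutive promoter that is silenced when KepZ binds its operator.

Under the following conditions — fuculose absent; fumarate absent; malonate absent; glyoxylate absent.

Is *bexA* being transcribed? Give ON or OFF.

OFF

Glyoxylate is absent, so WexQ is active.
With repressor WexQ bound, *jalK* is not transcribed.
So JalK is not produced.
Fumarate is absent, so MorZ is inactive.
Required activator MorZ is absent, so *qilL* is not transcribed.
So QilL is not produced.
No activator is available at the *ulmB* promoter, so *ulmB* is not transcribed.
So UlmB is not produced.
Malonate is absent, so KepZ is inactive.
With no repressor bound, *nolJ* is transcribed.
So NolJ is produced and active.
No repressor is bound and NolJ is active, so *quvC* is transcribed.
So QuvC is produced and active.
Fuculose is absent, so VelE is active.
With repressor QuvC bound, *bexA* is not transcribed.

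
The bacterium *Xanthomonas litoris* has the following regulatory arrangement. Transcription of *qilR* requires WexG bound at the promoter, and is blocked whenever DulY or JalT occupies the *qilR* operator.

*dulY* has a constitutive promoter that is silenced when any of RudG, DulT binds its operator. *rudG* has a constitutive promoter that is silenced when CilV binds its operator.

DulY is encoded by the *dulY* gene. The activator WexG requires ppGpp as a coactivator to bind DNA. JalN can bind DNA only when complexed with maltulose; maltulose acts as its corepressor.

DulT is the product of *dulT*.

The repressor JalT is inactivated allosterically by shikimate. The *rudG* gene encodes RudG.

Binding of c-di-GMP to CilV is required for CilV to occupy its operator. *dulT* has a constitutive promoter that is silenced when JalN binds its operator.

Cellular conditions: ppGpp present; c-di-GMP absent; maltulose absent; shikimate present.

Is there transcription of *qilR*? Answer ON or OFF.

ON

c-di-GMP is absent, so CilV is inactive.
With no repressor bound, *rudG* is transcribed.
So RudG is produced and active.
Maltulose is absent, so JalN is inactive.
With no repressor bound, *dulT* is transcribed.
So DulT is produced and active.
With repressor RudG bound, *dulY* is not transcribed.
So DulY is not produced.
ppGpp is present, so WexG is active.
Shikimate is present, so JalT is inactive.
No repressor is bound and WexG is active, so *qilR* is transcribed.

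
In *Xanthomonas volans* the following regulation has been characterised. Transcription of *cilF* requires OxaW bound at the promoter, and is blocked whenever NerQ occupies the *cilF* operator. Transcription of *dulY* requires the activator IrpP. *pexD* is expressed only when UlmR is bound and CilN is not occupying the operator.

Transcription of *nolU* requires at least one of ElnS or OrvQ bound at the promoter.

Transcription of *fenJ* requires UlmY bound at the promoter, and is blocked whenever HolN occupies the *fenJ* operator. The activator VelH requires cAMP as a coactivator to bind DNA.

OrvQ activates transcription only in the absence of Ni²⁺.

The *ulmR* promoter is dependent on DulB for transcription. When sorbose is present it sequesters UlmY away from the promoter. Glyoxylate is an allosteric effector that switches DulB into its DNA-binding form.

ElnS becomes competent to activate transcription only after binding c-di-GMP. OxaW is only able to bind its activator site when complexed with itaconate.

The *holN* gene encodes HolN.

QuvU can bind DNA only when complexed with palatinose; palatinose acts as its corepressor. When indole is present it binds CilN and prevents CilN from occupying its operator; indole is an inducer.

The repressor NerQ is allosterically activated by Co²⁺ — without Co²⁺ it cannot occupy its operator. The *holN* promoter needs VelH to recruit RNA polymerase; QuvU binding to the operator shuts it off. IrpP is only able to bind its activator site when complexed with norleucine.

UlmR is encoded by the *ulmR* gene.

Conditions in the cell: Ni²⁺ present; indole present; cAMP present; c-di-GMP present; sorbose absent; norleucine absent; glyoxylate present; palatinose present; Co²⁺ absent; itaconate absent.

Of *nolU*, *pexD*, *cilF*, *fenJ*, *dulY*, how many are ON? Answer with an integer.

3

c-di-GMP is present, so ElnS is active.
Ni²⁺ is present, so OrvQ is inactive.
Activator ElnS is present, so *nolU* is transcribed.
→ *nolU* is ON.
Glyoxylate is present, so DulB is active.
No repressor is bound and DulB is active, so *ulmR* is transcribed.
So UlmR is produced and active.
Indole is present, so CilN is inactive.
No repressor is bound and UlmR is active, so *pexD* is transcribed.
→ *pexD* is ON.
Itaconate is absent, so OxaW is inactive.
Co²⁺ is absent, so NerQ is inactive.
Required activator OxaW is absent, so *cilF* is not transcribed.
→ *cilF* is OFF.
Sorbose is absent, so UlmY is active.
cAMP is present, so VelH is active.
Palatinose is present, so QuvU is active.
With repressor QuvU bound, *holN* is not transcribed.
So HolN is not produced.
No repressor is bound and UlmY is active, so *fenJ* is transcribed.
→ *fenJ* is ON.
Norleucine is absent, so IrpP is inactive.
Required activator IrpP is absent, so *dulY* is not transcribed.
→ *dulY* is OFF.
3 of the 5 genes are transcribed.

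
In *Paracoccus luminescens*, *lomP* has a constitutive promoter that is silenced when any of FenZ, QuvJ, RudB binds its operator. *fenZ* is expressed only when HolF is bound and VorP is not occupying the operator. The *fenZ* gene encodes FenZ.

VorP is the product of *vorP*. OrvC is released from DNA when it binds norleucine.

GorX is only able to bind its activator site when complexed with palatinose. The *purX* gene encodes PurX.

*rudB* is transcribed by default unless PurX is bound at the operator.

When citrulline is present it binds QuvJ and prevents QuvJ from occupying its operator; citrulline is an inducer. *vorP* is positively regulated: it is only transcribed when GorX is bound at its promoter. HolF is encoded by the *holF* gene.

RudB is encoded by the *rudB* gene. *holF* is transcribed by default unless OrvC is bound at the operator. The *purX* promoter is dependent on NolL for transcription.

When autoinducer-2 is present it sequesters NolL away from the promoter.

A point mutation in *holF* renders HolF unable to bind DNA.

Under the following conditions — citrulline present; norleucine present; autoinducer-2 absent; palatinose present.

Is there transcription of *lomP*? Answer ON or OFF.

ON

Palatinose is present, so GorX is active.
No repressor is bound and GorX is active, so *vorP* is transcribed.
So VorP is produced and active.
HolF is non-functional in this strain, so it has no effect.
With repressor VorP bound, *fenZ* is not transcribed.
So FenZ is not produced.
Citrulline is present, so QuvJ is inactive.
Autoinducer-2 is absent, so NolL is active.
No repressor is bound and NolL is active, so *purX* is transcribed.
So PurX is produced and active.
With repressor PurX bound, *rudB* is not transcribed.
So RudB is not produced.
With no repressor bound, *lomP* is transcribed.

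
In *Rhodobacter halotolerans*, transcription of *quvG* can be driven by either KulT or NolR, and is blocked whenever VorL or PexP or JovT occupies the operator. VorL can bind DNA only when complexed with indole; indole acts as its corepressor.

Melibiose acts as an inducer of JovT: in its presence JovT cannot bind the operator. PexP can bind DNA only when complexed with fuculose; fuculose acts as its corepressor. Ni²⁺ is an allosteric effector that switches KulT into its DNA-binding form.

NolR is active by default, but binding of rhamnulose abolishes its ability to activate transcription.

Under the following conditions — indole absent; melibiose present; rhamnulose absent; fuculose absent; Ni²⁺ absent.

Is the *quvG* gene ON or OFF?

ON

Ni²⁺ is absent, so KulT is inactive.
Indole is absent, so VorL is inactive.
Fuculose is absent, so PexP is inactive.
Melibiose is present, so JovT is inactive.
Rhamnulose is absent, so NolR is active.
Activator NolR is present, so *quvG* is transcribed.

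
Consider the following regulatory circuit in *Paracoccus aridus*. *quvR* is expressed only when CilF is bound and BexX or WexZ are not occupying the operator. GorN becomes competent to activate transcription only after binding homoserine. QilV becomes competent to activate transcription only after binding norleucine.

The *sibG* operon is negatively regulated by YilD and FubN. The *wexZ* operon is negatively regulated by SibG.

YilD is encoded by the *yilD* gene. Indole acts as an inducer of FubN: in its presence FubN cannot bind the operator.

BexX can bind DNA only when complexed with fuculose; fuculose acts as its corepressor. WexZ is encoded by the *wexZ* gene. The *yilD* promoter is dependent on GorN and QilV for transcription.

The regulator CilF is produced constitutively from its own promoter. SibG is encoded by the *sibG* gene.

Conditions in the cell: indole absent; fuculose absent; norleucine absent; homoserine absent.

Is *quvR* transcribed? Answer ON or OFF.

Fuculose is absent, so BexX is inactive.
CilF is produced constitutively and is active.
Homoserine is absent, so GorN is inactive.
Norleucine is absent, so QilV is inactive.
Required activator GorN is absent, so *yilD* is not transcribed.
So YilD is not produced.
Indole is absent, so FubN is active.
With repressor FubN bound, *sibG* is not transcribed.
So SibG is not produced.
With no repressor bound, *wexZ* is transcribed.
So WexZ is produced and active.
With repressor WexZ bound, *quvR* is not transcribed.

OFF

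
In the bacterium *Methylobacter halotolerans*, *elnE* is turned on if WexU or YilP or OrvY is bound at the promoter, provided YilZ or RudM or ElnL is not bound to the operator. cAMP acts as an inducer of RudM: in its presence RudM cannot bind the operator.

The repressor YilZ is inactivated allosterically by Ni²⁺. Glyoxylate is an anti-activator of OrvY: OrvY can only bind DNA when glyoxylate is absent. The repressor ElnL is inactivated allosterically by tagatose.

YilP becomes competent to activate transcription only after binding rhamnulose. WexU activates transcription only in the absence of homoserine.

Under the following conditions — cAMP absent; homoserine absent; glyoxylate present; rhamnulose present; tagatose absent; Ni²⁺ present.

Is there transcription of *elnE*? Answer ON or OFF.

Ni²⁺ is present, so YilZ is inactive.
Homoserine is absent, so WexU is active.
Rhamnulose is present, so YilP is active.
Glyoxylate is present, so OrvY is inactive.
cAMP is absent, so RudM is active.
Tagatose is absent, so ElnL is active.
With repressor RudM bound, *elnE* is not transcribed.

OFF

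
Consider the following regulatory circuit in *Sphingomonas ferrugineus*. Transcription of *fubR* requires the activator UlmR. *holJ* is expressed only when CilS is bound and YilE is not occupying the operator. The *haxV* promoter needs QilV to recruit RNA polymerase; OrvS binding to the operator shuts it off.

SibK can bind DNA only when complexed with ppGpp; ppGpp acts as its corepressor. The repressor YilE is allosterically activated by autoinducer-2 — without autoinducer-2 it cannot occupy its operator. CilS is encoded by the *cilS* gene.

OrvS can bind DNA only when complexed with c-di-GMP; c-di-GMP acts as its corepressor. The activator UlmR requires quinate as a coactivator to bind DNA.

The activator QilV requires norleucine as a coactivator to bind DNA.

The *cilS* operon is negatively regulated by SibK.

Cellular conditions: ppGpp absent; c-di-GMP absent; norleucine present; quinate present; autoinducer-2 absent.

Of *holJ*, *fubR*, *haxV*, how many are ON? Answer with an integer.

3

Autoinducer-2 is absent, so YilE is inactive.
ppGpp is absent, so SibK is inactive.
With no repressor bound, *cilS* is transcribed.
So CilS is produced and active.
No repressor is bound and CilS is active, so *holJ* is transcribed.
→ *holJ* is ON.
Quinate is present, so UlmR is active.
No repressor is bound and UlmR is active, so *fubR* is transcribed.
→ *fubR* is ON.
Norleucine is present, so QilV is active.
c-di-GMP is absent, so OrvS is inactive.
No repressor is bound and QilV is active, so *haxV* is transcribed.
→ *haxV* is ON.
3 of the 3 genes are transcribed.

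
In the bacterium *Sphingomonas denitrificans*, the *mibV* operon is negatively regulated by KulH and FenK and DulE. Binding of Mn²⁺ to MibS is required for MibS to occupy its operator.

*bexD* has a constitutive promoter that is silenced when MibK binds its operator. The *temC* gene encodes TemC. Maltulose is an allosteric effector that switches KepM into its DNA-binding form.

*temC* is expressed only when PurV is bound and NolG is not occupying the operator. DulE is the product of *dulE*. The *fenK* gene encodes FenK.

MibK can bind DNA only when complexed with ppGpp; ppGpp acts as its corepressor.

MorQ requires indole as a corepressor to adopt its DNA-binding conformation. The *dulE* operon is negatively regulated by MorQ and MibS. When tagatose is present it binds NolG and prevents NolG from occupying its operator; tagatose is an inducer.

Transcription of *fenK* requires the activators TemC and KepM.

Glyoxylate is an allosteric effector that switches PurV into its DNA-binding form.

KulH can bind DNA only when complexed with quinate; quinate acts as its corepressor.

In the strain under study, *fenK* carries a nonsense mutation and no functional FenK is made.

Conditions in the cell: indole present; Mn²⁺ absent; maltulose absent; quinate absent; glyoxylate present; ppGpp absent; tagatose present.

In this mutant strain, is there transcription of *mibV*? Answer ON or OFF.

ON

Quinate is absent, so KulH is inactive.
FenK is non-functional in this strain, so it has no effect.
Indole is present, so MorQ is active.
Mn²⁺ is absent, so MibS is inactive.
With repressor MorQ bound, *dulE* is not transcribed.
So DulE is not produced.
With no repressor bound, *mibV* is transcribed.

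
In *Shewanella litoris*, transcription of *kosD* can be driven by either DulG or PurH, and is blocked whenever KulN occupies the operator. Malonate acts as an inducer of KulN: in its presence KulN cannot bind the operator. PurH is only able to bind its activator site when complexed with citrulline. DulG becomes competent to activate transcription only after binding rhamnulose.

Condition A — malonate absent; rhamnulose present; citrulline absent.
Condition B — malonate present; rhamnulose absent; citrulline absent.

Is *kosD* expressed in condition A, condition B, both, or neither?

Condition A:
Malonate is absent, so KulN is active.
Rhamnulose is present, so DulG is active.
Citrulline is absent, so PurH is inactive.
With repressor KulN bound, *kosD* is not transcribed.
→ *kosD* is OFF in A.
Condition B:
Malonate is present, so KulN is inactive.
Rhamnulose is absent, so DulG is inactive.
Citrulline is absent, so PurH is inactive.
No activator is available at the *kosD* promoter, so *kosD* is not transcribed.
→ *kosD* is OFF in B.

neither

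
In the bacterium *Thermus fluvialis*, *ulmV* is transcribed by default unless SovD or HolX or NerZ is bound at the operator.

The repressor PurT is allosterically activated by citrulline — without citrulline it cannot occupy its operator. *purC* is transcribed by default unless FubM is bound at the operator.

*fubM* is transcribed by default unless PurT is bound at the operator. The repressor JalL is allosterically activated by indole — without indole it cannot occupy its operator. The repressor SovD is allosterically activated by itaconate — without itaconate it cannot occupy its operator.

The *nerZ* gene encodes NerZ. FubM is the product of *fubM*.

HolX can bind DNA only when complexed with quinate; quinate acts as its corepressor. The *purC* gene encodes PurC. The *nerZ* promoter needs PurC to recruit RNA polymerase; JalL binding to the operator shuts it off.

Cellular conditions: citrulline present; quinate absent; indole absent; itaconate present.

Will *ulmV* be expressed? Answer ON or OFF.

Itaconate is present, so SovD is active.
Quinate is absent, so HolX is inactive.
Citrulline is present, so PurT is active.
With repressor PurT bound, *fubM* is not transcribed.
So FubM is not produced.
With no repressor bound, *purC* is transcribed.
So PurC is produced and active.
Indole is absent, so JalL is inactive.
No repressor is bound and PurC is active, so *nerZ* is transcribed.
So NerZ is produced and active.
With repressor SovD bound, *ulmV* is not transcribed.

OFF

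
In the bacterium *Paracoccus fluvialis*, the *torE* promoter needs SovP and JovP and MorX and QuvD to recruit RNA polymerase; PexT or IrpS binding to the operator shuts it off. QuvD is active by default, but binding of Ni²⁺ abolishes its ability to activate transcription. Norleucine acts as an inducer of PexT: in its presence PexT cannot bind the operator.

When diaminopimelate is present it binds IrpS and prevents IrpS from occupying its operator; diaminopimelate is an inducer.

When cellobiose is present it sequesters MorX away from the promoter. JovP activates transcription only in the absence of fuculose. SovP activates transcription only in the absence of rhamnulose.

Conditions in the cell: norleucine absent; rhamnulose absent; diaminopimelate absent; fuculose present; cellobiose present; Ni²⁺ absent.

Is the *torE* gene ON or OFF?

Norleucine is absent, so PexT is active.
Rhamnulose is absent, so SovP is active.
Fuculose is present, so JovP is inactive.
Diaminopimelate is absent, so IrpS is active.
Cellobiose is present, so MorX is inactive.
Ni²⁺ is absent, so QuvD is active.
With repressor PexT bound, *torE* is not transcribed.

OFF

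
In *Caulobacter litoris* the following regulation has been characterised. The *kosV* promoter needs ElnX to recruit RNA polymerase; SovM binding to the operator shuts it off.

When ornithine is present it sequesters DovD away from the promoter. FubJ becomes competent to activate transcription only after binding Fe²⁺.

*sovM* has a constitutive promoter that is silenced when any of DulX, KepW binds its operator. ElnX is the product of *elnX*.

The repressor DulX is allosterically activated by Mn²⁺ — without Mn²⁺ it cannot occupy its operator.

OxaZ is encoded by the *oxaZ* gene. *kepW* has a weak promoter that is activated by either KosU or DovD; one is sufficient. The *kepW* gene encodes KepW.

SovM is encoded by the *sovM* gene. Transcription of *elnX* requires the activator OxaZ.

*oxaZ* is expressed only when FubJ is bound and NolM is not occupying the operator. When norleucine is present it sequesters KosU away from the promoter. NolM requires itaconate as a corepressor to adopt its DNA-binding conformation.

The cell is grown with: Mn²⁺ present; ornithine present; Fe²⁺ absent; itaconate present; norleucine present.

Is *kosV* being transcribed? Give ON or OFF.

Itaconate is present, so NolM is active.
Fe²⁺ is absent, so FubJ is inactive.
With repressor NolM bound, *oxaZ* is not transcribed.
So OxaZ is not produced.
Required activator OxaZ is absent, so *elnX* is not transcribed.
So ElnX is not produced.
Mn²⁺ is present, so DulX is active.
Norleucine is present, so KosU is inactive.
Ornithine is present, so DovD is inactive.
No activator is available at the *kepW* promoter, so *kepW* is not transcribed.
So KepW is not produced.
With repressor DulX bound, *sovM* is not transcribed.
So SovM is not produced.
Required activator ElnX is absent, so *kosV* is not transcribed.

OFF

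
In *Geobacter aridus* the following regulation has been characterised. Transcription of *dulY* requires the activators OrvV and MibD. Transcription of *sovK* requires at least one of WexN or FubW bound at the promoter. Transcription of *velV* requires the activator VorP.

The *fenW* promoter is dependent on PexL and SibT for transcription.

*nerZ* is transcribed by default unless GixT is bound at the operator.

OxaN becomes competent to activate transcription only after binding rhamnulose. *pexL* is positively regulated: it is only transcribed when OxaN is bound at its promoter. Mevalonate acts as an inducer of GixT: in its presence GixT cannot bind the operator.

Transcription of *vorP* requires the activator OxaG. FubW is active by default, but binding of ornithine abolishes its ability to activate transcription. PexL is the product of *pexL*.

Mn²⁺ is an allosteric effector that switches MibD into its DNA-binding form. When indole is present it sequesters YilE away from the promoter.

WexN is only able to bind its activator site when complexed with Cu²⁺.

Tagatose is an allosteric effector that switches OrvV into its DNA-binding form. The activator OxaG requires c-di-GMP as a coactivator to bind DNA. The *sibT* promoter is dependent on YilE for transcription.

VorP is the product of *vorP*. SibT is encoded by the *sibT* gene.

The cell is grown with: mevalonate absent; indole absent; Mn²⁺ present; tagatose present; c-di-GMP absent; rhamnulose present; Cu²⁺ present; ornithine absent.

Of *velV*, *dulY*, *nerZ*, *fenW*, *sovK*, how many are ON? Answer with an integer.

3

c-di-GMP is absent, so OxaG is inactive.
Required activator OxaG is absent, so *vorP* is not transcribed.
So VorP is not produced.
Required activator VorP is absent, so *velV* is not transcribed.
→ *velV* is OFF.
Tagatose is present, so OrvV is active.
Mn²⁺ is present, so MibD is active.
No repressor is bound and OrvV and MibD are active, so *dulY* is transcribed.
→ *dulY* is ON.
Mevalonate is absent, so GixT is active.
With repressor GixT bound, *nerZ* is not transcribed.
→ *nerZ* is OFF.
Rhamnulose is present, so OxaN is active.
No repressor is bound and OxaN is active, so *pexL* is transcribed.
So PexL is produced and active.
Indole is absent, so YilE is active.
No repressor is bound and YilE is active, so *sibT* is transcribed.
So SibT is produced and active.
No repressor is bound and PexL and SibT are active, so *fenW* is transcribed.
→ *fenW* is ON.
Cu²⁺ is present, so WexN is active.
Ornithine is absent, so FubW is active.
Activator WexN is present, so *sovK* is transcribed.
→ *sovK* is ON.
3 of the 5 genes are transcribed.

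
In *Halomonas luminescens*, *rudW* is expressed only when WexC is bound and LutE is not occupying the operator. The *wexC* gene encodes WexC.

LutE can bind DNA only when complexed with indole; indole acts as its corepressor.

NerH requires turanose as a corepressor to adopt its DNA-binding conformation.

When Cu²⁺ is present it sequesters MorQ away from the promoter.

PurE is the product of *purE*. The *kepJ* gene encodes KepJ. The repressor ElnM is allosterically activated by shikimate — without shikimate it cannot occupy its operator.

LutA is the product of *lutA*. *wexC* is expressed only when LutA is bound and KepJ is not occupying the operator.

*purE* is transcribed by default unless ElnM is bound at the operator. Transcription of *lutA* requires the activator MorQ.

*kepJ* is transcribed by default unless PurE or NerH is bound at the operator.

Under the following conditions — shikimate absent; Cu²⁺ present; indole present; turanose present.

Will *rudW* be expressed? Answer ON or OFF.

Shikimate is absent, so ElnM is inactive.
With no repressor bound, *purE* is transcribed.
So PurE is produced and active.
Turanose is present, so NerH is active.
With repressor PurE bound, *kepJ* is not transcribed.
So KepJ is not produced.
Cu²⁺ is present, so MorQ is inactive.
Required activator MorQ is absent, so *lutA* is not transcribed.
So LutA is not produced.
Required activator LutA is absent, so *wexC* is not transcribed.
So WexC is not produced.
Indole is present, so LutE is active.
With repressor LutE bound, *rudW* is not transcribed.

OFF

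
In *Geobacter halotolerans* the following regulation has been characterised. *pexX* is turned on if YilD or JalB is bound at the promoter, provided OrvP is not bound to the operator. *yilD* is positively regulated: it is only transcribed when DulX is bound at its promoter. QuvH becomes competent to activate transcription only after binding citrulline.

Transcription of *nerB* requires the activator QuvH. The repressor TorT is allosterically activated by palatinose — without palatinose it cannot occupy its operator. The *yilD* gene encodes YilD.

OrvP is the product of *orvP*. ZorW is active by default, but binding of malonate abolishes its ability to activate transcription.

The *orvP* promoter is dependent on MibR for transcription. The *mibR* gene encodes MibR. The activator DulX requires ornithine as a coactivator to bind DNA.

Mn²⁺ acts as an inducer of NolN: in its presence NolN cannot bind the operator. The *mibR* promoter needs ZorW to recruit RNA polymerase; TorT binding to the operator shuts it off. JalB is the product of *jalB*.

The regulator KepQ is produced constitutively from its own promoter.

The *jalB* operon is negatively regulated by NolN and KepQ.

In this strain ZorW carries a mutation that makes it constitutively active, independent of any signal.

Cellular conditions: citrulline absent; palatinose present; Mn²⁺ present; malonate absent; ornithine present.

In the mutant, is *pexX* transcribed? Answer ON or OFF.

Ornithine is present, so DulX is active.
No repressor is bound and DulX is active, so *yilD* is transcribed.
So YilD is produced and active.
Mn²⁺ is present, so NolN is inactive.
KepQ is produced constitutively and is active.
With repressor KepQ bound, *jalB* is not transcribed.
So JalB is not produced.
Palatinose is present, so TorT is active.
ZorW is constitutively active in this strain.
With repressor TorT bound, *mibR* is not transcribed.
So MibR is not produced.
Required activator MibR is absent, so *orvP* is not transcribed.
So OrvP is not produced.
Activator YilD is present, so *pexX* is transcribed.

ON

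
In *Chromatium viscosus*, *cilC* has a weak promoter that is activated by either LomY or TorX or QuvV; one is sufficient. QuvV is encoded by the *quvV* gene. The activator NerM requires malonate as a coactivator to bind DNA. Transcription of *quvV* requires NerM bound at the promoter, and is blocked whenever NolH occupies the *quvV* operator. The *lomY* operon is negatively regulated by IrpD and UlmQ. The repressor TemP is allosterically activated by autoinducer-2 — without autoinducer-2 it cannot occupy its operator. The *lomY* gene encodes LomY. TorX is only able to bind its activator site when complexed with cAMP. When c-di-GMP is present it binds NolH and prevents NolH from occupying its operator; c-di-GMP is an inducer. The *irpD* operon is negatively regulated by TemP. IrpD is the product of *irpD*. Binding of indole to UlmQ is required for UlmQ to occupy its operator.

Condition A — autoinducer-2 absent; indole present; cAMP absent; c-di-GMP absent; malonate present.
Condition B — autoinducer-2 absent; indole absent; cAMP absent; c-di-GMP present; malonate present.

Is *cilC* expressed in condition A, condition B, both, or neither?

Condition A:
Autoinducer-2 is absent, so TemP is inactive.
With no repressor bound, *irpD* is transcribed.
So IrpD is produced and active.
Indole is present, so UlmQ is active.
With repressor IrpD bound, *lomY* is not transcribed.
So LomY is not produced.
cAMP is absent, so TorX is inactive.
c-di-GMP is absent, so NolH is active.
Malonate is present, so NerM is active.
With repressor NolH bound, *quvV* is not transcribed.
So QuvV is not produced.
No activator is available at the *cilC* promoter, so *cilC* is not transcribed.
→ *cilC* is OFF in A.
Condition B:
Autoinducer-2 is absent, so TemP is inactive.
With no repressor bound, *irpD* is transcribed.
So IrpD is produced and active.
Indole is absent, so UlmQ is inactive.
With repressor IrpD bound, *lomY* is not transcribed.
So LomY is not produced.
cAMP is absent, so TorX is inactive.
c-di-GMP is present, so NolH is inactive.
Malonate is present, so NerM is active.
No repressor is bound and NerM is active, so *quvV* is transcribed.
So QuvV is produced and active.
Activator QuvV is present, so *cilC* is transcribed.
→ *cilC* is ON in B.

B only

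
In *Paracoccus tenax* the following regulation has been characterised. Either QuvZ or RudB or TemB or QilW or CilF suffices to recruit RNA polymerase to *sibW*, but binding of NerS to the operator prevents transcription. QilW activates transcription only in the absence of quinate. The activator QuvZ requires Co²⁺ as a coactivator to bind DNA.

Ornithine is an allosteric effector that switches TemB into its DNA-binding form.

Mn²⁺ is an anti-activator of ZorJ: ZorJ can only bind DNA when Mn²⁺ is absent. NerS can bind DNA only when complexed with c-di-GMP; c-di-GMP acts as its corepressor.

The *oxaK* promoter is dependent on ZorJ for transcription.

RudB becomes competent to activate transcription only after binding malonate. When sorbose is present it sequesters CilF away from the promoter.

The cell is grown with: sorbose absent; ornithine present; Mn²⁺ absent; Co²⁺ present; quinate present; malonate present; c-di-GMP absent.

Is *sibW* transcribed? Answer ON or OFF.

c-di-GMP is absent, so NerS is inactive.
Co²⁺ is present, so QuvZ is active.
Malonate is present, so RudB is active.
Ornithine is present, so TemB is active.
Quinate is present, so QilW is inactive.
Sorbose is absent, so CilF is active.
Activator QuvZ is present, so *sibW* is transcribed.

ON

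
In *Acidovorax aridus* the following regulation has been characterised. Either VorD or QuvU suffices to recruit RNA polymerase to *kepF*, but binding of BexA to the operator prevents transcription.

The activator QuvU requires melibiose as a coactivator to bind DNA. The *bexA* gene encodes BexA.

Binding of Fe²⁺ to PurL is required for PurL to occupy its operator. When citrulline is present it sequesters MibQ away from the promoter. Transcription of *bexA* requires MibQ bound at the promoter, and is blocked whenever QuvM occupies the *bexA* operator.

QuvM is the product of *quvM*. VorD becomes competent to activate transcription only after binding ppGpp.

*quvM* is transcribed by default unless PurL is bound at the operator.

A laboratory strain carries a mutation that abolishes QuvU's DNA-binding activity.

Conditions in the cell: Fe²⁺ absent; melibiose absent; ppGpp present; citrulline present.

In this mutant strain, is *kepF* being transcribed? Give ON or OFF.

ppGpp is present, so VorD is active.
Citrulline is present, so MibQ is inactive.
Fe²⁺ is absent, so PurL is inactive.
With no repressor bound, *quvM* is transcribed.
So QuvM is produced and active.
With repressor QuvM bound, *bexA* is not transcribed.
So BexA is not produced.
QuvU is non-functional in this strain, so it has no effect.
Activator VorD is present, so *kepF* is transcribed.

ON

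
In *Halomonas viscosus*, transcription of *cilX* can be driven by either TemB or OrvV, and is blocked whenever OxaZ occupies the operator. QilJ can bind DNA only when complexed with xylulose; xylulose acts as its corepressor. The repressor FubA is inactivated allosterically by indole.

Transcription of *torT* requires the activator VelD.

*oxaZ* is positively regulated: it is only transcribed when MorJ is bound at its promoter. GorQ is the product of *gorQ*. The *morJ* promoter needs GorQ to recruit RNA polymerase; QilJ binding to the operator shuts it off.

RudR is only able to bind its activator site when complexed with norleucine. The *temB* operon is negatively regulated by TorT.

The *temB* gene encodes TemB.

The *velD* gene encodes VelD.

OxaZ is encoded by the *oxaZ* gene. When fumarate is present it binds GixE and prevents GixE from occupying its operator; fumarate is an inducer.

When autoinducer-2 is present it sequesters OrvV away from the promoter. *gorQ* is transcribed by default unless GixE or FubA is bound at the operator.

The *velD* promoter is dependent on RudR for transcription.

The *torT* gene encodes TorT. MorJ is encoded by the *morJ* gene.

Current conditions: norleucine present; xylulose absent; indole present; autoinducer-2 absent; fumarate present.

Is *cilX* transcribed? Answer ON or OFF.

Norleucine is present, so RudR is active.
No repressor is bound and RudR is active, so *velD* is transcribed.
So VelD is produced and active.
No repressor is bound and VelD is active, so *torT* is transcribed.
So TorT is produced and active.
With repressor TorT bound, *temB* is not transcribed.
So TemB is not produced.
Autoinducer-2 is absent, so OrvV is active.
Fumarate is present, so GixE is inactive.
Indole is present, so FubA is inactive.
With no repressor bound, *gorQ* is transcribed.
So GorQ is produced and active.
Xylulose is absent, so QilJ is inactive.
No repressor is bound and GorQ is active, so *morJ* is transcribed.
So MorJ is produced and active.
No repressor is bound and MorJ is active, so *oxaZ* is transcribed.
So OxaZ is produced and active.
With repressor OxaZ bound, *cilX* is not transcribed.

OFF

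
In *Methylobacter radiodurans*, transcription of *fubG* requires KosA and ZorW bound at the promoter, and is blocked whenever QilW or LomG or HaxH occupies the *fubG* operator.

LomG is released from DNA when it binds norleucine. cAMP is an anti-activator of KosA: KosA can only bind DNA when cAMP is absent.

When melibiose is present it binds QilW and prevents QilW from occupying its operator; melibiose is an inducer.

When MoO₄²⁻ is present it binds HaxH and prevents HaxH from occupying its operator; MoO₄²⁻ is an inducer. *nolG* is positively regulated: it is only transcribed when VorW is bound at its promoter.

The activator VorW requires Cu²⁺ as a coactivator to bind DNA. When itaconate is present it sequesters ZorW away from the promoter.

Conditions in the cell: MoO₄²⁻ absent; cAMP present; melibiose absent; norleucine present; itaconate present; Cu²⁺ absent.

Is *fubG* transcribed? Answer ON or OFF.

OFF

cAMP is present, so KosA is inactive.
Itaconate is present, so ZorW is inactive.
Melibiose is absent, so QilW is active.
Norleucine is present, so LomG is inactive.
MoO₄²⁻ is absent, so HaxH is active.
With repressor QilW bound, *fubG* is not transcribed.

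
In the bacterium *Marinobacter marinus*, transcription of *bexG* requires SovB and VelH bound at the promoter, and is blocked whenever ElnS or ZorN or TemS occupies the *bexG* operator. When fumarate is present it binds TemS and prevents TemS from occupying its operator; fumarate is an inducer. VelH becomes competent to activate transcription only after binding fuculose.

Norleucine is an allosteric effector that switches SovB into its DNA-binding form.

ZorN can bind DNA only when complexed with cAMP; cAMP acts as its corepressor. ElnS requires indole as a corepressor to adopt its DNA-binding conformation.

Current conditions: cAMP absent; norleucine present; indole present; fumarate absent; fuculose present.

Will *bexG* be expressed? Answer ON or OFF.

Norleucine is present, so SovB is active.
Indole is present, so ElnS is active.
cAMP is absent, so ZorN is inactive.
Fumarate is absent, so TemS is active.
Fuculose is present, so VelH is active.
With repressor ElnS bound, *bexG* is not transcribed.

OFF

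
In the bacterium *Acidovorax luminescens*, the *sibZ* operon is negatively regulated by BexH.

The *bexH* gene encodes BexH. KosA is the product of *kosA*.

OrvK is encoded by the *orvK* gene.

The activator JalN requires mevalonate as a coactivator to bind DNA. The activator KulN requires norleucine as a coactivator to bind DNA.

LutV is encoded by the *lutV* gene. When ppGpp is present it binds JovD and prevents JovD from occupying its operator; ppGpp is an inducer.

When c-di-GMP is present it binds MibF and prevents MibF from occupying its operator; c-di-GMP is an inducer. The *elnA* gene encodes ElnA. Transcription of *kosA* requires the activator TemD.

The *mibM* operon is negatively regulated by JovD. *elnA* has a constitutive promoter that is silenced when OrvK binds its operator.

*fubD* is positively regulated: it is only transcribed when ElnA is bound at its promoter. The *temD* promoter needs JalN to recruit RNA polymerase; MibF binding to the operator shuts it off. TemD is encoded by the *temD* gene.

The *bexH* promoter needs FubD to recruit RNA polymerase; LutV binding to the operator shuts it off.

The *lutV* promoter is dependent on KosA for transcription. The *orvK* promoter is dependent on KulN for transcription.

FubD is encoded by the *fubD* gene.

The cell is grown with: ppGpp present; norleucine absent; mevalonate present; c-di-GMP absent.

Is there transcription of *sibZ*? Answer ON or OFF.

Mevalonate is present, so JalN is active.
c-di-GMP is absent, so MibF is active.
With repressor MibF bound, *temD* is not transcribed.
So TemD is not produced.
Required activator TemD is absent, so *kosA* is not transcribed.
So KosA is not produced.
Required activator KosA is absent, so *lutV* is not transcribed.
So LutV is not produced.
Norleucine is absent, so KulN is inactive.
Required activator KulN is absent, so *orvK* is not transcribed.
So OrvK is not produced.
With no repressor bound, *elnA* is transcribed.
So ElnA is produced and active.
No repressor is bound and ElnA is active, so *fubD* is transcribed.
So FubD is produced and active.
No repressor is bound and FubD is active, so *bexH* is transcribed.
So BexH is produced and active.
With repressor BexH bound, *sibZ* is not transcribed.

OFF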